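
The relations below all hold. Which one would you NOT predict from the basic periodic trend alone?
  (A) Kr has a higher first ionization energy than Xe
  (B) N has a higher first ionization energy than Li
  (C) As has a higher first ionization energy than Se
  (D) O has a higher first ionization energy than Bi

The general trend: first ionization energy increases across a period and decreases down a group.
(A) Kr (period 4, group 18) vs Xe (period 5, group 18): the stated order agrees with the simple trend.
(B) N (period 2, group 15) vs Li (period 2, group 1): the stated order agrees with the simple trend.
(C) As (period 4, group 15) vs Se (period 4, group 16): the stated order contradicts the simple trend.
(D) O (period 2, group 16) vs Bi (period 6, group 15): the stated order agrees with the simple trend.
The exception is (C): Se (4p⁴) ionizes more easily than half-filled As (4p³).

(C)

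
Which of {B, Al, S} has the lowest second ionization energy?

Al

Consider each +1 ion: B⁺ still has 2 valence electrons; Al⁺ still has 2 valence electrons; S⁺ still has 5 valence electrons.
All are still removing valence electrons, so compare the +1 ions as you would atoms: IE_2 generally rises across a period (higher Z_eff) and falls down a group (larger shell), subject to the usual subshell exceptions.
Valence configurations: B⁺ [He]2s², Al⁺ [Ne]3s², S⁺ [Ne]3s²3p³.
Approximate IE_2 values (kJ/mol): B 2427, Al 1817, S 2252.
Putting it together, IE_2: Al < S < B.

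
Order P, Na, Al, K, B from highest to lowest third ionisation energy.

IE_3 is the cost of taking one more electron from the +2 cation: P²⁺ still has 3 valence electrons; Na²⁺ is already 1 electron into the core; Al²⁺ still has 1 valence electron; K²⁺ is already 1 electron into the core; B²⁺ still has 1 valence electron.
Core electrons are held far more tightly than valence electrons, so K and Na top the IE_3 order.
Valence configurations: P²⁺ [Ne]3s²3p¹, Al²⁺ [Ne]3s¹, B²⁺ [He]2s¹.
Approximate IE_3 values (kJ/mol): P 2914, Na 6910, Al 2745, K 4420, B 3660.
Hence IE_3: Al < P < B < K < Na.

Na > K > B > P > Al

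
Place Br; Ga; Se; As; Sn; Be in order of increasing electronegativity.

Be < Ga < Sn < As < Se < Br

Be is in period 2, group 2; Ga is in period 4, group 13; As is in period 4, group 15; Se is in period 4, group 16; Br is in period 4, group 17; Sn is in period 5, group 14.
Atoms toward the upper right of the periodic table pull bonding electrons most strongly.
These span different periods and groups, so the two trends combine.
Ga > Be: the two effects oppose for this pair; the across-period effect wins (1.81 vs 1.57).
Sn > Ga: the two effects oppose for this pair; the across-period effect wins (1.96 vs 1.81).
As > Sn: both effects reinforce here, so As is clearly the higher of the two.
Se > As: both are in period 4; the period trend gives Se the larger value.
Br > Se: both are in period 4; the period trend gives Br the larger value.
Tabulated electronegativity (Pauling): Be 1.57, Ga 1.81, As 2.18, Se 2.55, Br 2.96, Sn 1.96.
So from lowest to highest: Be < Ga < Sn < As < Se < Br.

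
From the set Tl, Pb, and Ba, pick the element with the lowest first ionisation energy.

Ba is in period 6, group 2; Tl is in period 6, group 13; Pb is in period 6, group 14.
First ionization energy rises across a period (greater Z_eff holds electrons more tightly) and falls down a group (valence electrons are farther from the nucleus).
All lie in period 6, so first ionization energy increases left to right.
The lowest first ionisation energy among these belongs to Ba.

Ba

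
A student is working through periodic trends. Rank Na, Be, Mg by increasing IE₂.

Mg < Be < Na

After 1 electron has been removed, what remains? Na⁺ is the bare [Ne] core; Be⁺ still has 1 valence electron; Mg⁺ still has 1 valence electron.
Pulling an electron out of a noble-gas core costs far more than removing a remaining valence electron, so Na sits at the high end of IE_2.
Valence configurations: Be⁺ [He]2s¹, Mg⁺ [Ne]3s¹.
Approximate IE_2 values (kJ/mol): Na 4562, Be 1757, Mg 1451.
Overall IE_2 order: Mg < Be < Na.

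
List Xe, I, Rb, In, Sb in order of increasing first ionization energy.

Removing the outermost electron gets harder across a period and easier down a group.
All lie in period 5, so first ionization energy increases left to right.
So from lowest to highest: Rb < In < Sb < I < Xe.

Rb, In, Sb, I, Xe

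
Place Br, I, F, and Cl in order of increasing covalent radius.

F, Cl, Br, I

F is in period 2, group 17; Cl is in period 3, group 17; Br is in period 4, group 17; I is in period 5, group 17.
Across a period the added protons contract the valence shell; down a group each new principal shell makes the atom larger.
All are in group 17, so atomic radius increases down the group.
So from smallest to largest: F < Cl < Br < I.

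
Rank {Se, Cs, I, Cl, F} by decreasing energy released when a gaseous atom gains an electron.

Cl > F > I > Se > Cs

Electron affinity generally becomes more exothermic across a period toward the halogens and less exothermic down a group.
These span different periods and groups, so the two trends combine.
Se > Cs: relative to Cs, both the across-period and down-group shifts push Se's electron affinity up.
I > Se: period and group pull opposite ways; the across-period shift dominates (295 vs 195 kJ/mol).
F > I: they share group 17; the group trend gives F the larger value.
Cl > F: this pair runs against the simple trend — see the exception note.
Note the exception: Cl has a higher electron affinity than F, contrary to the simple trend — F's small 2p subshell makes the incoming electron feel strong e⁻–e⁻ repulsion, so Cl actually releases more energy on gaining an electron.
Tabulated electron affinity (kJ/mol): F 328, Cl 349, Se 195, I 295, Cs 46.
So from highest to lowest: Cl > F > I > Se > Cs.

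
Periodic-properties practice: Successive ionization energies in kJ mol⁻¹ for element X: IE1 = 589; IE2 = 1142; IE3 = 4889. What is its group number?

Look for the largest jump between consecutive ionization energies: IE3/IE2 ≈ 4.3, far larger than any earlier ratio.
That jump marks the point where a core electron is being removed. So the atom has 2 valence electrons.
A main-group element with 2 valence electrons is in group 2.

Group 2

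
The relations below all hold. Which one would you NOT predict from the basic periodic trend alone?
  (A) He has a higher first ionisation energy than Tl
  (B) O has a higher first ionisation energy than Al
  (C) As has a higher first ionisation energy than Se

The general trend: first ionisation energy increases across a period and decreases down a group.
(A) He (period 1, group 18) vs Tl (period 6, group 13): the stated order agrees with the simple trend.
(B) O (period 2, group 16) vs Al (period 3, group 13): the stated order agrees with the simple trend.
(C) As (period 4, group 15) vs Se (period 4, group 16): the stated order contradicts the simple trend.
The exception is (C): Se (4p⁴) ionizes more easily than half-filled As (4p³).

(C)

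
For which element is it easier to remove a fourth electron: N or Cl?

The fourth ionization energy removes an electron from the +3 ion. For each element: N³⁺ still has 2 valence electrons; Cl³⁺ still has 4 valence electrons.
All are still removing valence electrons, so compare the +3 ions as you would atoms: IE_4 generally rises across a period (higher Z_eff) and falls down a group (larger shell), subject to the usual subshell exceptions.
Valence configurations: N³⁺ [He]2s², Cl³⁺ [Ne]3s²3p².
The numbers (kJ/mol): N 7475, Cl 5159.
Putting it together, IE_4: Cl < N.

Cl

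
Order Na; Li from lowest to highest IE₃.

Na, Li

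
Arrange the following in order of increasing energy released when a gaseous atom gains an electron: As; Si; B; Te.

B is in period 2, group 13; Si is in period 3, group 14; As is in period 4, group 15; Te is in period 5, group 16.
Electron affinity generally becomes more exothermic across a period toward the halogens and less exothermic down a group.
A diagonal step moves right (one effect) and down (the opposite effect) at once.
As > B: the two effects oppose for this pair; the across-period effect wins (78 vs 27 kJ/mol).
Si > As: period and group pull opposite ways; the down-group shift dominates (134 vs 78 kJ/mol).
Te > Si: the two effects oppose for this pair; the across-period effect wins (190 vs 134 kJ/mol).
For reference (kJ/mol): B 27, Si 134, As 78, Te 190.
So from lowest to highest: B < As < Si < Te.

B < As < Si < Te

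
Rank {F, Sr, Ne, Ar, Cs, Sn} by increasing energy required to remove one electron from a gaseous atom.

Cs, Sr, Sn, Ar, F, Ne

Removing the outermost electron gets harder across a period and easier down a group.
These span different periods and groups, so the two trends combine.
Sr > Cs: relative to Cs, both the across-period and down-group shifts push Sr's first ionization energy up.
Sn > Sr: both are in period 5; the period trend gives Sn the larger value.
Ar > Sn: both effects reinforce here, so Ar is clearly the higher of the two.
F > Ar: the two effects oppose for this pair; the down-group effect wins (1681 vs 1521 kJ/mol).
Ne > F: both are in period 2; the period trend gives Ne the larger value.
Tabulated first ionization energy (kJ/mol): F 1681, Ne 2081, Ar 1521, Sr 550, Sn 709, Cs 376.
So from lowest to highest: Cs < Sr < Sn < Ar < F < Ne.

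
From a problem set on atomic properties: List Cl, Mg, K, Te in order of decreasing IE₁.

Cl > Te > Mg > K

Mg is in period 3, group 2; Cl is in period 3, group 17; K is in period 4, group 1; Te is in period 5, group 16.
IE₁ increases left→right with effective nuclear charge and decreases top→bottom as the valence shell moves farther out.
Here both period and group differ, so the two effects have to be weighed against each other.
Mg > K: relative to K, both the across-period and down-group shifts push Mg's first ionization energy up.
Te > Mg: period and group pull opposite ways; the across-period shift dominates (869 vs 738 kJ/mol).
Cl > Te: relative to Te, both the across-period and down-group shifts push Cl's first ionization energy up.
For reference (kJ/mol): Mg 738, Cl 1251, K 419, Te 869.
So from highest to lowest: Cl > Te > Mg > K.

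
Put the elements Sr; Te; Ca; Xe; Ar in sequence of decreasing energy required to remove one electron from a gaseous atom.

Ar > Xe > Te > Ca > Sr

Ar is in period 3, group 18; Ca is in period 4, group 2; Sr is in period 5, group 2; Te is in period 5, group 16; Xe is in period 5, group 18.
First ionization energy rises across a period (greater Z_eff holds electrons more tightly) and falls down a group (valence electrons are farther from the nucleus).
Neither a single period nor a single group — weigh both effects.
Ca > Sr: Ca sits above Sr in group 2, so the down-group effect alone puts Ca higher.
Te > Ca: the two effects oppose for this pair; the across-period effect wins (869 vs 590 kJ/mol).
Xe > Te: Xe lies to the right of Te in period 5, so the across-period effect alone puts Xe higher.
Ar > Xe: they share group 18; the group trend gives Ar the larger value.
For reference (kJ/mol): Ar 1521, Ca 590, Sr 550, Te 869, Xe 1170.
So from highest to lowest: Ar > Xe > Te > Ca > Sr.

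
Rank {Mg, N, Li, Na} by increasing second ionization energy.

The second ionization energy removes an electron from the +1 ion. For each element: Mg⁺ still has 1 valence electron; N⁺ still has 4 valence electrons; Li⁺ is the bare [He] core; Na⁺ is the bare [Ne] core.
Core electrons are held far more tightly than valence electrons, so Na and Li top the IE_2 order.
Valence configurations: Mg⁺ [Ne]3s¹, N⁺ [He]2s²2p².
Approximate IE_2 values (kJ/mol): Mg 1451, N 2856, Li 7298, Na 4562.
Hence IE_2: Mg < N < Na < Li.

Mg < N < Na < Li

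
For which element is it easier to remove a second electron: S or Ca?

Ca

Consider each +1 ion: S⁺ still has 5 valence electrons; Ca⁺ still has 1 valence electron.
All are still removing valence electrons, so compare the +1 ions as you would atoms: IE_2 generally rises across a period (higher Z_eff) and falls down a group (larger shell), subject to the usual subshell exceptions.
Valence configurations: S⁺ [Ne]3s²3p³, Ca⁺ [Ar]4s¹.
Tabulated IE_2 (kJ/mol): S 2252, Ca 1145.
Overall IE_2 order: Ca < S.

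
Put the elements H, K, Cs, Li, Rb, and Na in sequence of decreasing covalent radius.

Atomic radius shrinks across a period as nuclear charge pulls the same shell inward, and grows down a group as new shells are added.
All are in group 1, so atomic radius increases down the group.
So from largest to smallest: Cs > Rb > K > Na > Li > H.

Cs, Rb, K, Na, Li, H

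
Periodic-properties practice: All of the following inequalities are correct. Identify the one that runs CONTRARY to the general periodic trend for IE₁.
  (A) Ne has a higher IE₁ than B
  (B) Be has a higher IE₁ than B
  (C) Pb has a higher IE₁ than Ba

(B)

The general trend: IE₁ increases across a period and decreases down a group.
(A) Ne (period 2, group 18) vs B (period 2, group 13): the stated order agrees with the simple trend.
(B) Be (period 2, group 2) vs B (period 2, group 13): the stated order contradicts the simple trend.
(C) Pb (period 6, group 14) vs Ba (period 6, group 2): the stated order agrees with the simple trend.
The exception is (B): removing B's lone 2p electron is easier than breaking Be's filled 2s².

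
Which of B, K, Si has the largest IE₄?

B

After 3 electrons have been removed, what remains? B³⁺ is the bare [He] core; K³⁺ is already 2 electrons into the core; Si³⁺ still has 1 valence electron.
Breaking into a closed-shell core is much more expensive than removing a leftover valence electron — K and B have the largest IE_4 here.
Tabulated IE_4 (kJ/mol): B 25026, K 5877, Si 4356.
Hence IE_4: Si < K < B.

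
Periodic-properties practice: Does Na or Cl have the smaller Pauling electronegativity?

Na

Na is in period 3, group 1; Cl is in period 3, group 17.
Atoms toward the upper right of the periodic table pull bonding electrons most strongly.
All lie in period 3, so electronegativity increases left to right.
So Na has the smaller Pauling electronegativity (Na < Cl).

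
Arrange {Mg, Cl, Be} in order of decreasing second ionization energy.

The second ionization energy removes an electron from the +1 ion. For each element: Mg⁺ still has 1 valence electron; Cl⁺ still has 6 valence electrons; Be⁺ still has 1 valence electron.
All are still removing valence electrons, so compare the +1 ions as you would atoms: IE_2 generally rises across a period (higher Z_eff) and falls down a group (larger shell), subject to the usual subshell exceptions.
Valence configurations: Mg⁺ [Ne]3s¹, Cl⁺ [Ne]3s²3p⁴, Be⁺ [He]2s¹.
Tabulated IE_2 (kJ/mol): Mg 1451, Cl 2298, Be 1757.
Hence IE_2: Mg < Be < Cl.

Cl > Be > Mg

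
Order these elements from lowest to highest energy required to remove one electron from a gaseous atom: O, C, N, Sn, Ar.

Sn < C < O < N < Ar

Across a period the outer electron is held more tightly (higher IE₁); down a group it sits in a higher shell, more shielded, and comes off more easily.
Neither a single period nor a single group — weigh both effects.
C > Sn: C sits above Sn in group 14, so the down-group effect alone puts C higher.
O > C: both are in period 2; the period trend gives O the larger value.
N > O: this pair runs against the simple trend — see the exception note.
Ar > N: the two effects oppose for this pair; the across-period effect wins (1521 vs 1402 kJ/mol).
Note the exception: N has a higher first ionization energy than O, contrary to the simple trend — pairing an electron in O's 2p⁴ costs repulsion energy, so O ionizes more easily than half-filled N (2p³).
Approximate values (kJ/mol): C 1086, N 1402, O 1314, Ar 1521, Sn 709.
So from lowest to highest: Sn < C < O < N < Ar.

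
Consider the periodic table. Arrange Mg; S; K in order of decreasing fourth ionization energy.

Mg > K > S

Consider each +3 ion: Mg³⁺ is already 1 electron into the core; S³⁺ still has 3 valence electrons; K³⁺ is already 2 electrons into the core.
Pulling an electron out of a noble-gas core costs far more than removing a remaining valence electron, so K and Mg sit at the high end of IE_4.
Approximate IE_4 values (kJ/mol): Mg 10543, S 4556, K 5877.
So the fourth ionization energies run S < K < Mg.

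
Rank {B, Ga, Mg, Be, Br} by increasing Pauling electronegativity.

Mg < Be < Ga < B < Br

Be is in period 2, group 2; B is in period 2, group 13; Mg is in period 3, group 2; Ga is in period 4, group 13; Br is in period 4, group 17.
Electronegativity increases across a period and decreases down a group, tracking effective nuclear charge and atomic size.
Neither a single period nor a single group — weigh both effects.
Be > Mg: they share group 2; the group trend gives Be the larger value.
Ga > Be: period and group pull opposite ways; the across-period shift dominates (1.81 vs 1.57).
B > Ga: they share group 13; the group trend gives B the larger value.
Br > B: period and group pull opposite ways; the across-period shift dominates (2.96 vs 2.04).
Approximate values (Pauling): Be 1.57, B 2.04, Mg 1.31, Ga 1.81, Br 2.96.
So from lowest to highest: Mg < Be < Ga < B < Br.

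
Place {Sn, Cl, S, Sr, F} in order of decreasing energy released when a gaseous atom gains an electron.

Cl > F > S > Sn > Sr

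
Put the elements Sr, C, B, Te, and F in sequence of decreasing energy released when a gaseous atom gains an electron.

B is in period 2, group 13; C is in period 2, group 14; F is in period 2, group 17; Sr is in period 5, group 2; Te is in period 5, group 16.
Atoms with high Z_eff and room in the valence shell (especially the halogens) have the most exothermic electron affinities.
Here both period and group differ, so the two effects have to be weighed against each other.
B > Sr: relative to Sr, both the across-period and down-group shifts push B's electron affinity up.
C > B: both are in period 2; the period trend gives C the larger value.
Te > C: the two effects oppose for this pair; the across-period effect wins (190 vs 122 kJ/mol).
F > Te: both effects reinforce here, so F is clearly the higher of the two.
For reference (kJ/mol): B 27, C 122, F 328, Sr 5, Te 190.
So from highest to lowest: F > Te > C > B > Sr.

F > Te > C > B > Sr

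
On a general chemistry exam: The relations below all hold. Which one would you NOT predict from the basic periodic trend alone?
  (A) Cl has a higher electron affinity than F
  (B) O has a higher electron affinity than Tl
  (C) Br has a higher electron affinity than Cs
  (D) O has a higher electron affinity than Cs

(A)

The general trend: electron affinity increases across a period and decreases down a group.
(A) Cl (period 3, group 17) vs F (period 2, group 17): the stated order contradicts the simple trend.
(B) O (period 2, group 16) vs Tl (period 6, group 13): the stated order agrees with the simple trend.
(C) Br (period 4, group 17) vs Cs (period 6, group 1): the stated order agrees with the simple trend.
(D) O (period 2, group 16) vs Cs (period 6, group 1): the stated order agrees with the simple trend.
The exception is (A): F's small 2p subshell makes the incoming electron feel strong e⁻–e⁻ repulsion, so Cl actually releases more energy on gaining an electron.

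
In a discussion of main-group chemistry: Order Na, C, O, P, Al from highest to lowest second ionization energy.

IE_2 is the cost of taking one more electron from the +1 cation: Na⁺ is the bare [Ne] core; C⁺ still has 3 valence electrons; O⁺ still has 5 valence electrons; P⁺ still has 4 valence electrons; Al⁺ still has 2 valence electrons.
Core electrons are held far more tightly than valence electrons, so Na tops the IE_2 order.
Valence configurations: C⁺ [He]2s²2p¹, O⁺ [He]2s²2p³, P⁺ [Ne]3s²3p², Al⁺ [Ne]3s².
Tabulated IE_2 (kJ/mol): Na 4562, C 2353, O 3388, P 1907, Al 1817.
Hence IE_2: Al < P < C < O < Na.

Na > O > C > P > Al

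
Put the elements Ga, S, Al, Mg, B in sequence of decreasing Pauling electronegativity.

S > B > Ga > Al > Mg

B is in period 2, group 13; Mg is in period 3, group 2; Al is in period 3, group 13; S is in period 3, group 16; Ga is in period 4, group 13.
Atoms toward the upper right of the periodic table pull bonding electrons most strongly.
Neither a single period nor a single group — weigh both effects.
Al > Mg: both are in period 3; the period trend gives Al the larger value.
Ga > Al: this pair runs against the simple trend — see the exception note.
B > Ga: they share group 13; the group trend gives B the larger value.
S > B: the two effects oppose for this pair; the across-period effect wins (2.58 vs 2.04).
Note the exception: Ga has a higher electronegativity than Al, contrary to the simple trend — poor shielding by filled d (and f) subshells raises the heavier element's effective nuclear charge more than the simple down-group trend predicts.
For reference (Pauling): B 2.04, Mg 1.31, Al 1.61, S 2.58, Ga 1.81.
So from highest to lowest: S > B > Ga > Al > Mg.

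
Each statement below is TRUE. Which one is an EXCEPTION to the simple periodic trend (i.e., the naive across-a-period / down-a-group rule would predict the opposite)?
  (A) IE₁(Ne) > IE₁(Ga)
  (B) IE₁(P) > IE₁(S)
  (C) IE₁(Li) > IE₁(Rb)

The general trend: first ionisation energy increases across a period and decreases down a group.
(A) Ne (period 2, group 18) vs Ga (period 4, group 13): the stated order agrees with the simple trend.
(B) P (period 3, group 15) vs S (period 3, group 16): the stated order contradicts the simple trend.
(C) Li (period 2, group 1) vs Rb (period 5, group 1): the stated order agrees with the simple trend.
The exception is (B): S (3p⁴) ionizes more easily than half-filled P (3p³) because the paired 3p electron in S is pushed out by e⁻–e⁻ repulsion.

(B)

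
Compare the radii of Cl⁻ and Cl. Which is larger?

Cl⁻

Forming Cl⁻ adds 1 electron to Cl. More electron–electron repulsion in the same shell, with unchanged nuclear charge, lets the cloud expand.
An anion is larger than its parent atom: Cl⁻ > Cl.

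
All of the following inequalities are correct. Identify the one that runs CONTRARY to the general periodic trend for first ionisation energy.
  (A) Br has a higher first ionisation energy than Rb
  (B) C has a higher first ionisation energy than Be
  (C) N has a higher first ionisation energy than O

The general trend: first ionisation energy increases across a period and decreases down a group.
(A) Br (period 4, group 17) vs Rb (period 5, group 1): the stated order agrees with the simple trend.
(B) C (period 2, group 14) vs Be (period 2, group 2): the stated order agrees with the simple trend.
(C) N (period 2, group 15) vs O (period 2, group 16): the stated order contradicts the simple trend.
The exception is (C): pairing an electron in O's 2p⁴ costs repulsion energy, so O ionizes more easily than half-filled N (2p³).

(C)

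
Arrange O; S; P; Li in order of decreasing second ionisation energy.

Consider each +1 ion: O⁺ still has 5 valence electrons; S⁺ still has 5 valence electrons; P⁺ still has 4 valence electrons; Li⁺ is the bare [He] core.
Pulling an electron out of a noble-gas core costs far more than removing a remaining valence electron, so Li sits at the high end of IE_2.
Valence configurations: O⁺ [He]2s²2p³, S⁺ [Ne]3s²3p³, P⁺ [Ne]3s²3p².
The numbers (kJ/mol): O 3388, S 2252, P 1907, Li 7298.
Hence IE_2: P < S < O < Li.

Li > O > S > P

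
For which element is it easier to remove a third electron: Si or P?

IE_3 is the cost of taking one more electron from the +2 cation: Si²⁺ still has 2 valence electrons; P²⁺ still has 3 valence electrons.
All are still removing valence electrons, so compare the +2 ions as you would atoms: IE_3 generally rises across a period (higher Z_eff) and falls down a group (larger shell), subject to the usual subshell exceptions.
Valence configurations: Si²⁺ [Ne]3s², P²⁺ [Ne]3s²3p¹.
P²⁺ loses a lone 3p electron whereas Si²⁺ must break into a filled 3s² pair, so IE_3(Si) > IE_3(P) even though P has the higher nuclear charge.
Approximate IE_3 values (kJ/mol): Si 3232, P 2914.
Putting it together, IE_3: P < Si.

P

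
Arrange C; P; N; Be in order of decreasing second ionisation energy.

IE_2 is the cost of taking one more electron from the +1 cation: C⁺ still has 3 valence electrons; P⁺ still has 4 valence electrons; N⁺ still has 4 valence electrons; Be⁺ still has 1 valence electron.
All are still removing valence electrons, so compare the +1 ions as you would atoms: IE_2 generally rises across a period (higher Z_eff) and falls down a group (larger shell), subject to the usual subshell exceptions.
Valence configurations: C⁺ [He]2s²2p¹, P⁺ [Ne]3s²3p², N⁺ [He]2s²2p², Be⁺ [He]2s¹.
Approximate IE_2 values (kJ/mol): C 2353, P 1907, N 2856, Be 1757.
Hence IE_2: Be < P < C < N.

N > C > P > Be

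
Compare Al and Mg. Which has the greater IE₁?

Mg is in period 3, group 2; Al is in period 3, group 13.
First ionization energy rises across a period (greater Z_eff holds electrons more tightly) and falls down a group (valence electrons are farther from the nucleus).
All lie in period 3; the across-period trend (first ionization energy increases left to right) applies, with the exception below.
Note the exception: Mg has a higher first ionization energy than Al, contrary to the simple trend — Al's single 3p electron is easier to remove than one from Mg's filled 3s².
For reference (kJ/mol): Mg 738, Al 578.
So Mg has the greater IE₁ (Mg > Al).

Mg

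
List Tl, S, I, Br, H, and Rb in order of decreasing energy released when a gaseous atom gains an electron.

Br, I, S, H, Rb, Tl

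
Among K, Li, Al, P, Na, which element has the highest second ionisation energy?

The second ionization energy removes an electron from the +1 ion. For each element: K⁺ is the bare [Ar] core; Li⁺ is the bare [He] core; Al⁺ still has 2 valence electrons; P⁺ still has 4 valence electrons; Na⁺ is the bare [Ne] core.
Core electrons are held far more tightly than valence electrons, so K, Na and Li top the IE_2 order.
Valence configurations: Al⁺ [Ne]3s², P⁺ [Ne]3s²3p².
Tabulated IE_2 (kJ/mol): K 3052, Li 7298, Al 1817, P 1907, Na 4562.
Hence IE_2: Al < P < K < Na < Li.

Li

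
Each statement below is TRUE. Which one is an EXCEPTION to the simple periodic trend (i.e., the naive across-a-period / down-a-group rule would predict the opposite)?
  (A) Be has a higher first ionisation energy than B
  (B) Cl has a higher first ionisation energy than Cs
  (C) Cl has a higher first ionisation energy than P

The general trend: first ionisation energy increases across a period and decreases down a group.
(A) Be (period 2, group 2) vs B (period 2, group 13): the stated order contradicts the simple trend.
(B) Cl (period 3, group 17) vs Cs (period 6, group 1): the stated order agrees with the simple trend.
(C) Cl (period 3, group 17) vs P (period 3, group 15): the stated order agrees with the simple trend.
The exception is (A): removing B's lone 2p electron is easier than breaking Be's filled 2s².

(A)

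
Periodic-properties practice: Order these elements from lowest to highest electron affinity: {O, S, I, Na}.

Adding an electron releases more energy for atoms nearer the top right (short of the noble gases).
Here both period and group differ, so the two effects have to be weighed against each other.
O > Na: both effects reinforce here, so O is clearly the higher of the two.
S > O: this pair runs against the simple trend — see the exception note.
I > S: the two effects oppose for this pair; the across-period effect wins (295 vs 200 kJ/mol).
Note the exception: S has a higher electron affinity than O, contrary to the simple trend — the compact 2p subshell of O repels the added electron more than S's larger 3p does.
Approximate values (kJ/mol): O 141, Na 53, S 200, I 295.
So from lowest to highest: Na < O < S < I.

Na < O < S < I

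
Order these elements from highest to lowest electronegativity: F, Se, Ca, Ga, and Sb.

F > Se > Sb > Ga > Ca

Electronegativity increases across a period and decreases down a group, tracking effective nuclear charge and atomic size.
Neither a single period nor a single group — weigh both effects.
Ga > Ca: both are in period 4; the period trend gives Ga the larger value.
Sb > Ga: period and group pull opposite ways; the across-period shift dominates (2.05 vs 1.81).
Se > Sb: relative to Sb, both the across-period and down-group shifts push Se's electronegativity up.
F > Se: both effects reinforce here, so F is clearly the higher of the two.
Tabulated electronegativity (Pauling): F 3.98, Ca 1.00, Ga 1.81, Se 2.55, Sb 2.05.
So from highest to lowest: F > Se > Sb > Ga > Ca.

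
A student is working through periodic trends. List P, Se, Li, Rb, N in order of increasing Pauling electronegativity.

EN rises left→right (higher Z_eff, smaller atoms) and falls top→bottom (larger, more shielded atoms).
These span different periods and groups, so the two trends combine.
Li > Rb: Li sits above Rb in group 1, so the down-group effect alone puts Li higher.
P > Li: the two effects oppose for this pair; the across-period effect wins (2.19 vs 0.98).
Se > P: the two effects oppose for this pair; the across-period effect wins (2.55 vs 2.19).
N > Se: the two effects oppose for this pair; the down-group effect wins (3.04 vs 2.55).
Tabulated electronegativity (Pauling): Li 0.98, N 3.04, P 2.19, Se 2.55, Rb 0.82.
So from lowest to highest: Rb < Li < P < Se < N.

Rb < Li < P < Se < N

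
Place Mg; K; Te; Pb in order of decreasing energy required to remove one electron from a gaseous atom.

IE₁ increases left→right with effective nuclear charge and decreases top→bottom as the valence shell moves farther out.
These span different periods and groups, so the two trends combine.
Pb > K: the two effects oppose for this pair; the across-period effect wins (716 vs 419 kJ/mol).
Mg > Pb: period and group pull opposite ways; the down-group shift dominates (738 vs 716 kJ/mol).
Te > Mg: period and group pull opposite ways; the across-period shift dominates (869 vs 738 kJ/mol).
Approximate values (kJ/mol): Mg 738, K 419, Te 869, Pb 716.
So from highest to lowest: Te > Mg > Pb > K.

Te, Mg, Pb, K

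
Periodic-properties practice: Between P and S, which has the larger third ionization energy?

S

After 2 electrons have been removed, what remains? P²⁺ still has 3 valence electrons; S²⁺ still has 4 valence electrons.
All are still removing valence electrons, so compare the +2 ions as you would atoms: IE_3 generally rises across a period (higher Z_eff) and falls down a group (larger shell), subject to the usual subshell exceptions.
Valence configurations: P²⁺ [Ne]3s²3p¹, S²⁺ [Ne]3s²3p².
Approximate IE_3 values (kJ/mol): P 2914, S 3357.
Overall IE_3 order: P < S.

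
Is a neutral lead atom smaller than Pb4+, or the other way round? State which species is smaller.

Pb4+

Forming Pb4+ removes 4 electrons from Pb. Fewer electrons for the same nuclear charge means less shielding and a higher Z_eff on the remaining electrons.
A cation is smaller than its parent atom: Pb4+ < Pb.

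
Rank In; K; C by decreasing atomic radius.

K > In > C

C is in period 2, group 14; K is in period 4, group 1; In is in period 5, group 13.
Radius decreases left→right (rising Z_eff, same n) and increases top→bottom (higher n).
Here both period and group differ, so the two effects have to be weighed against each other.
In > C: both effects reinforce here, so In is clearly the larger of the two.
K > In: period and group pull opposite ways; the across-period shift dominates (196 vs 142 pm).
Approximate values (pm): C 75, K 196, In 142.
So from largest to smallest: K > In > C.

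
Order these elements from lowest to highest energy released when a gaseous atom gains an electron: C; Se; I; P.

P, C, Se, I

C is in period 2, group 14; P is in period 3, group 15; Se is in period 4, group 16; I is in period 5, group 17.
EA tends to increase across a period and decrease down a group, though the pattern is less regular than for IE or radius.
These sit on a diagonal, where the across-period and down-group effects partly cancel.
C > P: period and group pull opposite ways; the down-group shift dominates (122 vs 72 kJ/mol).
Se > C: period and group pull opposite ways; the across-period shift dominates (195 vs 122 kJ/mol).
I > Se: the two effects oppose for this pair; the across-period effect wins (295 vs 195 kJ/mol).
Approximate values (kJ/mol): C 122, P 72, Se 195, I 295.
So from lowest to highest: P < C < Se < I.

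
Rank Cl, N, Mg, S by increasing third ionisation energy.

S < Cl < N < Mg

The third ionization energy removes an electron from the +2 ion. For each element: Cl²⁺ still has 5 valence electrons; N²⁺ still has 3 valence electrons; Mg²⁺ is the bare [Ne] core; S²⁺ still has 4 valence electrons.
Breaking into a closed-shell core is much more expensive than removing a leftover valence electron — Mg has the largest IE_3 here.
Valence configurations: Cl²⁺ [Ne]3s²3p³, N²⁺ [He]2s²2p¹, S²⁺ [Ne]3s²3p².
Approximate IE_3 values (kJ/mol): Cl 3822, N 4578, Mg 7733, S 3357.
So the third ionization energies run S < Cl < N < Mg.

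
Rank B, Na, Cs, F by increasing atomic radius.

F < B < Na < Cs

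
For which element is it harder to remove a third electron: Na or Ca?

After 2 electrons have been removed, what remains? Na²⁺ is already 1 electron into the core; Ca²⁺ is the bare [Ar] core.
All of these are removing an electron from a noble-gas core or deeper; the smaller core (lower principal quantum number) is held far more tightly, and within a period the higher nuclear charge binds the same core more tightly.
Approximate IE_3 values (kJ/mol): Na 6910, Ca 4912.
Hence IE_3: Ca < Na.

Na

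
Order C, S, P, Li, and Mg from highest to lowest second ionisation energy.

Li, C, S, P, Mg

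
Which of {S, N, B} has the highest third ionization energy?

The third ionization energy removes an electron from the +2 ion. For each element: S²⁺ still has 4 valence electrons; N²⁺ still has 3 valence electrons; B²⁺ still has 1 valence electron.
All are still removing valence electrons, so compare the +2 ions as you would atoms: IE_3 generally rises across a period (higher Z_eff) and falls down a group (larger shell), subject to the usual subshell exceptions.
Valence configurations: S²⁺ [Ne]3s²3p², N²⁺ [He]2s²2p¹, B²⁺ [He]2s¹.
Tabulated IE_3 (kJ/mol): S 3357, N 4578, B 3660.
So the third ionization energies run S < B < N.

N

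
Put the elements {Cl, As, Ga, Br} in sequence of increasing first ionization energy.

Ga, As, Br, Cl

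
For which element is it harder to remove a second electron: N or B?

Consider each +1 ion: N⁺ still has 4 valence electrons; B⁺ still has 2 valence electrons.
All are still removing valence electrons, so compare the +1 ions as you would atoms: IE_2 generally rises across a period (higher Z_eff) and falls down a group (larger shell), subject to the usual subshell exceptions.
Valence configurations: N⁺ [He]2s²2p², B⁺ [He]2s².
Approximate IE_2 values (kJ/mol): N 2856, B 2427.
Hence IE_2: B < N.

N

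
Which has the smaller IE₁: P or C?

C is in period 2, group 14; P is in period 3, group 15.
Across a period the outer electron is held more tightly (higher IE₁); down a group it sits in a higher shell, more shielded, and comes off more easily.
Neither a single period nor a single group — weigh both effects.
C > P: period and group pull opposite ways; the down-group shift dominates (1086 vs 1012 kJ/mol).
Approximate values (kJ/mol): C 1086, P 1012.
So P has the smaller IE₁ (P < C).

P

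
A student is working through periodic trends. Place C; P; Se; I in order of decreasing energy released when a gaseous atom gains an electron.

I, Se, C, P

Electron affinity generally becomes more exothermic across a period toward the halogens and less exothermic down a group.
These sit on a diagonal, where the across-period and down-group effects partly cancel.
C > P: period and group pull opposite ways; the down-group shift dominates (122 vs 72 kJ/mol).
Se > C: the two effects oppose for this pair; the across-period effect wins (195 vs 122 kJ/mol).
I > Se: the two effects oppose for this pair; the across-period effect wins (295 vs 195 kJ/mol).
Approximate values (kJ/mol): C 122, P 72, Se 195, I 295.
So from highest to lowest: I > Se > C > P.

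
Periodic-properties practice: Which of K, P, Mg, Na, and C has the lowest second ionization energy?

Mg

The second ionization energy removes an electron from the +1 ion. For each element: K⁺ is the bare [Ar] core; P⁺ still has 4 valence electrons; Mg⁺ still has 1 valence electron; Na⁺ is the bare [Ne] core; C⁺ still has 3 valence electrons.
Pulling an electron out of a noble-gas core costs far more than removing a remaining valence electron, so K and Na sit at the high end of IE_2.
Valence configurations: P⁺ [Ne]3s²3p², Mg⁺ [Ne]3s¹, C⁺ [He]2s²2p¹.
Tabulated IE_2 (kJ/mol): K 3052, P 1907, Mg 1451, Na 4562, C 2353.
Overall IE_2 order: Mg < P < C < K < Na.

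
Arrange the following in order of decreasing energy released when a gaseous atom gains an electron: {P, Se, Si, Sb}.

Se, Si, Sb, P

Si is in period 3, group 14; P is in period 3, group 15; Se is in period 4, group 16; Sb is in period 5, group 15.
Adding an electron releases more energy for atoms nearer the top right (short of the noble gases).
Here both period and group differ, so the two effects have to be weighed against each other.
Sb > P: this pair runs against the simple trend — see the exception note.
Si > Sb: the two effects oppose for this pair; the down-group effect wins (134 vs 103 kJ/mol).
Se > Si: the two effects oppose for this pair; the across-period effect wins (195 vs 134 kJ/mol).
Note the exception: Sb has a higher electron affinity than P, contrary to the simple trend — both are half-filled np³, but the pairing/repulsion penalty for the added electron shrinks as the p orbitals become larger and more diffuse down the group, and for Sb that outweighs the weaker nuclear attraction.
Note the exception: Si has a higher electron affinity than P, contrary to the simple trend — adding an electron to P's half-filled 3p³ is unfavourable, so Si (3p²) has the more exothermic EA.
Approximate values (kJ/mol): Si 134, P 72, Se 195, Sb 103.
So from highest to lowest: Se > Si > Sb > P.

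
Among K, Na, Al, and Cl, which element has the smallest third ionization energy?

Al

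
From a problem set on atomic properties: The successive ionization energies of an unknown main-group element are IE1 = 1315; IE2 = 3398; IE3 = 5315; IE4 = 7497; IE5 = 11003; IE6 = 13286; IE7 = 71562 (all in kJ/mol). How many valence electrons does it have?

6

Look for the largest jump between consecutive ionization energies: IE7/IE6 ≈ 5.4, far larger than any earlier ratio.
That jump marks the point where a core electron is being removed. So the atom has 6 valence electrons.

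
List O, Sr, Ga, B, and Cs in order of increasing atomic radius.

B is in period 2, group 13; O is in period 2, group 16; Ga is in period 4, group 13; Sr is in period 5, group 2; Cs is in period 6, group 1.
Moving right in a period, electrons are added to the same shell under a stronger nuclear pull, so atoms get smaller; moving down, a new shell is opened and atoms get larger.
Neither a single period nor a single group — weigh both effects.
B > O: B lies to the left of O in period 2, so the across-period effect alone puts B larger.
Ga > B: Ga sits below B in group 13, so the down-group effect alone puts Ga larger.
Sr > Ga: both effects reinforce here, so Sr is clearly the larger of the two.
Cs > Sr: relative to Sr, both the across-period and down-group shifts push Cs's atomic radius up.
Tabulated atomic radius (pm): B 85, O 63, Ga 124, Sr 185, Cs 232.
So from smallest to largest: O < B < Ga < Sr < Cs.

O < B < Ga < Sr < Cs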